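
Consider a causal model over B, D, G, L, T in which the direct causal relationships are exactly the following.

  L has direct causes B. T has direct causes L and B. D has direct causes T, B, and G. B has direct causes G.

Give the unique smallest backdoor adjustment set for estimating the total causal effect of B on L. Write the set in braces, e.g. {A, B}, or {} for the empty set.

Variables eligible for adjustment (non-descendants of B, excluding B and L): {G}.
Backdoor paths from B to L:
  P1: B <- G -> D <- T <- L
Each backdoor path contains an unconditioned collider, so every path is already blocked with the empty conditioning set:
  P1: blocked at collider D (neither it nor any descendant is in the conditioning set).
The empty set is therefore the unique smallest valid set.

{}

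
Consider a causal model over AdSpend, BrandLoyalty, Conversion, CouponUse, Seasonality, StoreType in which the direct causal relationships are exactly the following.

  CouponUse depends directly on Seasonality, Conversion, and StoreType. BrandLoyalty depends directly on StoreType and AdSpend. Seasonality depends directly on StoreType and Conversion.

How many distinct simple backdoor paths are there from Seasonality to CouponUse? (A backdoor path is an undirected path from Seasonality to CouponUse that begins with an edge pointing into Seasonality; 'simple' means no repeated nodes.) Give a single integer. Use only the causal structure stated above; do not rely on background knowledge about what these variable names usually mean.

2

A backdoor path from Seasonality to CouponUse is any simple undirected path whose first edge points into Seasonality (i.e. leaves Seasonality via a parent).
Parents of Seasonality: {Conversion, StoreType}.
Enumerating:
  P1: Seasonality <- Conversion -> CouponUse
  P2: Seasonality <- StoreType -> CouponUse
That exhausts the simple backdoor paths. Count: 2.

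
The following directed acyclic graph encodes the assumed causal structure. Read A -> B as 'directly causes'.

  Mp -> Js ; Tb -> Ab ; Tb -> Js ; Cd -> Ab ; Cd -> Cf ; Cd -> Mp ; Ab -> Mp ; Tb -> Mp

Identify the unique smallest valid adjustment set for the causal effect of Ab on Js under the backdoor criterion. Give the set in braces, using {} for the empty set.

{Cd, Tb}

Variables eligible for adjustment (non-descendants of Ab, excluding Ab and Js): {Cd, Cf, Tb}.
Backdoor paths from Ab to Js:
  P1: Ab <- Tb -> Mp -> Js
  P2: Ab <- Tb -> Js
  P3: Ab <- Cd -> Mp <- Tb -> Js
  P4: Ab <- Cd -> Mp -> Js
The empty set is not sufficient: P1 (Ab <- Tb -> Mp -> Js) has no collider blocking it and no conditioned non-collider, so it is open.
Try {Cd, Tb}:
  P1: blocked at fork node Tb ∈ conditioning set.
  P2: blocked at fork node Tb ∈ conditioning set.
  P3: blocked at fork node Cd ∈ conditioning set.
  P4: blocked at fork node Cd ∈ conditioning set.
{Cd, Tb} contains no descendant of Ab and blocks every backdoor path.
Every element of {Cd, Tb} is needed (dropping Cd leaves P4 open; dropping Tb leaves P1 open), so no proper subset is valid.
Among all size-2 subsets of the eligible variables, only {Cd, Tb} blocks every backdoor path, so it is the unique smallest valid adjustment set.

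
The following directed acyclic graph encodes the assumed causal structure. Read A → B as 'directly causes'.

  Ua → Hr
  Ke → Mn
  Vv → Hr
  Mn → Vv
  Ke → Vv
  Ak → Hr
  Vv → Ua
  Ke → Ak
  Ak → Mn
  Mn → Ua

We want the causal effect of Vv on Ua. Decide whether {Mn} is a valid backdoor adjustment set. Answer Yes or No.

Yes

Backdoor paths from Vv to Ua (paths whose first edge points into Vv):
  P1: Vv <- Ke -> Ak -> Mn -> Ua
  P2: Vv <- Ke -> Ak -> Hr <- Ua
  P3: Vv <- Ke -> Mn <- Ak -> Hr <- Ua
  P4: Vv <- Ke -> Mn -> Ua
  P5: Vv <- Mn <- Ke -> Ak -> Hr <- Ua
  P6: Vv <- Mn <- Ak -> Hr <- Ua
  P7: Vv <- Mn -> Ua
Condition 1 (no descendant of Vv in the set): holds — descendants of Vv are {Hr, Ua}; none are in {Mn}.
Condition 2 (every backdoor path blocked by {Mn}):
  P1: blocked at chain node Mn ∈ conditioning set.
  P2: blocked at collider Hr (neither it nor any descendant is in the conditioning set).
  P3: blocked at collider Hr (neither it nor any descendant is in the conditioning set).
  P4: blocked at chain node Mn ∈ conditioning set.
  P5: blocked at chain node Mn ∈ conditioning set.
  P6: blocked at chain node Mn ∈ conditioning set.
  P7: blocked at fork node Mn ∈ conditioning set.
{Mn} satisfies the backdoor criterion.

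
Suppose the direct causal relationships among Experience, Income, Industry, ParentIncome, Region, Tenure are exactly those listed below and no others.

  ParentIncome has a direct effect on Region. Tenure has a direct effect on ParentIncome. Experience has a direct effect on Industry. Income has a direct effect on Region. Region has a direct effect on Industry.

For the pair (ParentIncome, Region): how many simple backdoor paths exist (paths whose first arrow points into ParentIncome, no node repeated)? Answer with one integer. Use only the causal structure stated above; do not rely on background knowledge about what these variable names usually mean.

0

A backdoor path from ParentIncome to Region is any simple undirected path whose first edge points into ParentIncome (i.e. leaves ParentIncome via a parent).
Parents of ParentIncome: {Tenure}.
No simple path from any parent of ParentIncome reaches Region without revisiting ParentIncome, so there are no backdoor paths.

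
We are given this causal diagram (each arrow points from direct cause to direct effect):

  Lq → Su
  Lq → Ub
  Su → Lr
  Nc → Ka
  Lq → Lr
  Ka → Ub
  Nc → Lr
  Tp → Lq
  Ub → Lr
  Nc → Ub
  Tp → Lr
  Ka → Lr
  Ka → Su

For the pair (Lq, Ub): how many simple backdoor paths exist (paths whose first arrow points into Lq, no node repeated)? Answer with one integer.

7

A backdoor path from Lq to Ub is any simple undirected path whose first edge points into Lq (i.e. leaves Lq via a parent).
Parents of Lq: {Tp}.
Enumerating:
  P1: Lq <- Tp -> Lr <- Nc -> Ka -> Ub
  P2: Lq <- Tp -> Lr <- Nc -> Ub
  P3: Lq <- Tp -> Lr <- Ka <- Nc -> Ub
  P4: Lq <- Tp -> Lr <- Ka -> Ub
  P5: Lq <- Tp -> Lr <- Ub
  P6: Lq <- Tp -> Lr <- Su <- Ka <- Nc -> Ub
  P7: Lq <- Tp -> Lr <- Su <- Ka -> Ub
That exhausts the simple backdoor paths. Count: 7.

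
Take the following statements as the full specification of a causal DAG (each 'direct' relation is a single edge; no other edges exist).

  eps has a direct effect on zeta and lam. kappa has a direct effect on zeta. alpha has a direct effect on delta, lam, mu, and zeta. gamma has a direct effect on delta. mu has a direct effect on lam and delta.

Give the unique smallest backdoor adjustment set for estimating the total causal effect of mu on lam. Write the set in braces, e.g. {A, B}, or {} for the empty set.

Variables eligible for adjustment (non-descendants of mu, excluding mu and lam): {alpha, eps, gamma, kappa, zeta}.
Backdoor paths from mu to lam:
  P1: mu <- alpha -> zeta <- eps -> lam
  P2: mu <- alpha -> lam
The empty set is not sufficient: P2 (mu <- alpha -> lam) has no collider blocking it and no conditioned non-collider, so it is open.
Try {alpha}:
  P1: blocked at fork node alpha ∈ conditioning set.
  P2: blocked at fork node alpha ∈ conditioning set.
{alpha} contains no descendant of mu and blocks every backdoor path.
No other singleton works — e.g. {eps} leaves P2 open — so {alpha} is the unique smallest valid adjustment set.

{alpha}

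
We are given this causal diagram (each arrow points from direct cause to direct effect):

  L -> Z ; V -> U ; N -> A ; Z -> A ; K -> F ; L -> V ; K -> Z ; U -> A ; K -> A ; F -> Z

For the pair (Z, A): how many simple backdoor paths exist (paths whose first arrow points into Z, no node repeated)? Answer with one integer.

A backdoor path from Z to A is any simple undirected path whose first edge points into Z (i.e. leaves Z via a parent).
Parents of Z: {F, K, L}.
Enumerating:
  P1: Z <- K -> A
  P2: Z <- L -> V -> U -> A
  P3: Z <- F <- K -> A
That exhausts the simple backdoor paths. Count: 3.

3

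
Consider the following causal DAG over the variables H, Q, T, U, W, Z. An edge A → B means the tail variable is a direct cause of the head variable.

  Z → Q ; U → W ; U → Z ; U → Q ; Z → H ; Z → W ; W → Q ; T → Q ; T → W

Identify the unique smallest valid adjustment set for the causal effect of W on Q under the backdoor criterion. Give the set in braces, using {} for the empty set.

{T, U, Z}

Variables eligible for adjustment (non-descendants of W, excluding W and Q): {H, T, U, Z}.
Backdoor paths from W to Q:
  P1: W <- T -> Q
  P2: W <- U -> Z -> Q
  P3: W <- U -> Q
  P4: W <- Z <- U -> Q
  P5: W <- Z -> Q
The empty set is not sufficient: P1 (W <- T -> Q) has no collider blocking it and no conditioned non-collider, so it is open.
Try {T, U, Z}:
  P1: blocked at fork node T ∈ conditioning set.
  P2: blocked at fork node U ∈ conditioning set.
  P3: blocked at fork node U ∈ conditioning set.
  P4: blocked at chain node Z ∈ conditioning set.
  P5: blocked at fork node Z ∈ conditioning set.
{T, U, Z} contains no descendant of W and blocks every backdoor path.
Every element of {T, U, Z} is needed (dropping T leaves P1 open; dropping U leaves P3 open; dropping Z leaves P5 open), so no proper subset is valid.
Among all size-3 subsets of the eligible variables, only {T, U, Z} blocks every backdoor path, so it is the unique smallest valid adjustment set.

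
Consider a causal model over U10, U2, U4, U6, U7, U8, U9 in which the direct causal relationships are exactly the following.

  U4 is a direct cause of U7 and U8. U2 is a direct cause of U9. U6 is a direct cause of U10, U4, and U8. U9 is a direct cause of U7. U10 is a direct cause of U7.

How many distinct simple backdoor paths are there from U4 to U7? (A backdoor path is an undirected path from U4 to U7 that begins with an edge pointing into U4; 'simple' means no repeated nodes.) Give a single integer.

A backdoor path from U4 to U7 is any simple undirected path whose first edge points into U4 (i.e. leaves U4 via a parent).
Parents of U4: {U6}.
Enumerating:
  P1: U4 <- U6 -> U10 -> U7
That exhausts the simple backdoor paths. Count: 1.

1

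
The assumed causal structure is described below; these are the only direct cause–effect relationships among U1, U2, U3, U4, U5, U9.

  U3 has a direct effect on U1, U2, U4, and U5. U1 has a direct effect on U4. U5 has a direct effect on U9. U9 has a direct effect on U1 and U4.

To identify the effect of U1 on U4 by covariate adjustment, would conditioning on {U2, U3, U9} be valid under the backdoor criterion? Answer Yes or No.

Yes

Backdoor paths from U1 to U4 (paths whose first edge points into U1):
  P1: U1 <- U3 -> U5 -> U9 -> U4
  P2: U1 <- U3 -> U4
  P3: U1 <- U9 <- U5 <- U3 -> U4
  P4: U1 <- U9 -> U4
Condition 1 (no descendant of U1 in the set): holds — descendants of U1 are {U4}; none are in {U2, U3, U9}.
Condition 2 (every backdoor path blocked by {U2, U3, U9}):
  P1: blocked at fork node U3 ∈ conditioning set.
  P2: blocked at fork node U3 ∈ conditioning set.
  P3: blocked at chain node U9 ∈ conditioning set.
  P4: blocked at fork node U9 ∈ conditioning set.
{U2, U3, U9} satisfies the backdoor criterion.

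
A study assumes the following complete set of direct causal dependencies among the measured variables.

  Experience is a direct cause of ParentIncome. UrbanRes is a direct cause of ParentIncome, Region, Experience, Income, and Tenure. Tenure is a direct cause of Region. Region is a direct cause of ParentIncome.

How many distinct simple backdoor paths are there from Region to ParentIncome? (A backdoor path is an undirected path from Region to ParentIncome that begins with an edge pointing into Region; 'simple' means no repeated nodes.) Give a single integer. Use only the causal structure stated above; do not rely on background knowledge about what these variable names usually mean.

A backdoor path from Region to ParentIncome is any simple undirected path whose first edge points into Region (i.e. leaves Region via a parent).
Parents of Region: {Tenure, UrbanRes}.
Enumerating:
  P1: Region <- UrbanRes -> Experience -> ParentIncome
  P2: Region <- UrbanRes -> ParentIncome
  P3: Region <- Tenure <- UrbanRes -> Experience -> ParentIncome
  P4: Region <- Tenure <- UrbanRes -> ParentIncome
That exhausts the simple backdoor paths. Count: 4.

4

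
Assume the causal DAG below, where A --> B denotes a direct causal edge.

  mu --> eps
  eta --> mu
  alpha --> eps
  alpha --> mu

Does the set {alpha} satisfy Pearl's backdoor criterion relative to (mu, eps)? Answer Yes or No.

Backdoor paths from mu to eps (paths whose first edge points into mu):
  P1: mu <- alpha -> eps
Condition 1 (no descendant of mu in the set): holds — descendants of mu are {eps}; none are in {alpha}.
Condition 2 (every backdoor path blocked by {alpha}):
  P1: blocked at fork node alpha ∈ conditioning set.
{alpha} satisfies the backdoor criterion.

Yes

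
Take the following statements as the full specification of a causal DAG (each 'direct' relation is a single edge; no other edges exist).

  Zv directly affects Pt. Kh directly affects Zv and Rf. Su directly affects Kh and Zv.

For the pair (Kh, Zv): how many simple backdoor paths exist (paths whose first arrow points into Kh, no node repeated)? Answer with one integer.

1

A backdoor path from Kh to Zv is any simple undirected path whose first edge points into Kh (i.e. leaves Kh via a parent).
Parents of Kh: {Su}.
Enumerating:
  P1: Kh <- Su -> Zv
That exhausts the simple backdoor paths. Count: 1.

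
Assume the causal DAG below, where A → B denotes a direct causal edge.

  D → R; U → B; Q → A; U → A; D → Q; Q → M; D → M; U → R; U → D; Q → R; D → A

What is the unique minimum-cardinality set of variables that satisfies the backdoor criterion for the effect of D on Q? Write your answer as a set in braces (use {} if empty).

Variables eligible for adjustment (non-descendants of D, excluding D and Q): {B, U}.
Backdoor paths from D to Q:
  P1: D <- U -> A <- Q
  P2: D <- U -> R <- Q
Each backdoor path contains an unconditioned collider, so every path is already blocked with the empty conditioning set:
  P1: blocked at collider A (neither it nor any descendant is in the conditioning set).
  P2: blocked at collider R (neither it nor any descendant is in the conditioning set).
The empty set is therefore the unique smallest valid set.

{}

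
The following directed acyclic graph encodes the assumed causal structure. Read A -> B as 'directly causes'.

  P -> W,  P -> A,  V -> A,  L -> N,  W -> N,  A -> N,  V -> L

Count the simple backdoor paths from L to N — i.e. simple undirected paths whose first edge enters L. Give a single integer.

A backdoor path from L to N is any simple undirected path whose first edge points into L (i.e. leaves L via a parent).
Parents of L: {V}.
Enumerating:
  P1: L <- V -> A <- P -> W -> N
  P2: L <- V -> A -> N
That exhausts the simple backdoor paths. Count: 2.

2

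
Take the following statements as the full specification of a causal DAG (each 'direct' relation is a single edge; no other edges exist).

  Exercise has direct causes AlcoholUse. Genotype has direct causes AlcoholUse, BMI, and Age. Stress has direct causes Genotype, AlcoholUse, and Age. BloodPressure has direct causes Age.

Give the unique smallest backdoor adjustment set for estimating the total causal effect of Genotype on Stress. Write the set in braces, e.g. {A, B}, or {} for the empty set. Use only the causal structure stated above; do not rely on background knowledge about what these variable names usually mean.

{Age, AlcoholUse}

Variables eligible for adjustment (non-descendants of Genotype, excluding Genotype and Stress): {Age, AlcoholUse, BMI, BloodPressure, Exercise}.
Backdoor paths from Genotype to Stress:
  P1: Genotype <- Age -> Stress
  P2: Genotype <- AlcoholUse -> Stress
The empty set is not sufficient: P1 (Genotype <- Age -> Stress) has no collider blocking it and no conditioned non-collider, so it is open.
Try {Age, AlcoholUse}:
  P1: blocked at fork node Age ∈ conditioning set.
  P2: blocked at fork node AlcoholUse ∈ conditioning set.
{Age, AlcoholUse} contains no descendant of Genotype and blocks every backdoor path.
Every element of {Age, AlcoholUse} is needed (dropping Age leaves P1 open; dropping AlcoholUse leaves P2 open), so no proper subset is valid.
Among all size-2 subsets of the eligible variables, only {Age, AlcoholUse} blocks every backdoor path, so it is the unique smallest valid adjustment set.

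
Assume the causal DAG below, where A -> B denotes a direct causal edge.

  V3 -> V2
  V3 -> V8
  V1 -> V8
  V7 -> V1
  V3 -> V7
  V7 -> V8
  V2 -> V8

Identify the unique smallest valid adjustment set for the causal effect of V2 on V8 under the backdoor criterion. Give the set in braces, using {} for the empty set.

{V3}

Variables eligible for adjustment (non-descendants of V2, excluding V2 and V8): {V1, V3, V7}.
Backdoor paths from V2 to V8:
  P1: V2 <- V3 -> V7 -> V1 -> V8
  P2: V2 <- V3 -> V7 -> V8
  P3: V2 <- V3 -> V8
The empty set is not sufficient: P1 (V2 <- V3 -> V7 -> V1 -> V8) has no collider blocking it and no conditioned non-collider, so it is open.
Try {V3}:
  P1: blocked at fork node V3 ∈ conditioning set.
  P2: blocked at fork node V3 ∈ conditioning set.
  P3: blocked at fork node V3 ∈ conditioning set.
{V3} contains no descendant of V2 and blocks every backdoor path.
No other singleton works — e.g. {V7} leaves P3 open — so {V3} is the unique smallest valid adjustment set.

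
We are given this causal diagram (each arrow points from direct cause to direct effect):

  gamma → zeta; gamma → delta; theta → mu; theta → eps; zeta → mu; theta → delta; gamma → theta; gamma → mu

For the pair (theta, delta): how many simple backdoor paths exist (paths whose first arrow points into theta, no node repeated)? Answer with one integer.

A backdoor path from theta to delta is any simple undirected path whose first edge points into theta (i.e. leaves theta via a parent).
Parents of theta: {gamma}.
Enumerating:
  P1: theta <- gamma -> delta
That exhausts the simple backdoor paths. Count: 1.

1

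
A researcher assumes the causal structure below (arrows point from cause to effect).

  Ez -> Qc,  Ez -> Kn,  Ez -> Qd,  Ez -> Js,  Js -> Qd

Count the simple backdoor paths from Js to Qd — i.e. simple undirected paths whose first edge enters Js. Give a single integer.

1

A backdoor path from Js to Qd is any simple undirected path whose first edge points into Js (i.e. leaves Js via a parent).
Parents of Js: {Ez}.
Enumerating:
  P1: Js <- Ez -> Qd
That exhausts the simple backdoor paths. Count: 1.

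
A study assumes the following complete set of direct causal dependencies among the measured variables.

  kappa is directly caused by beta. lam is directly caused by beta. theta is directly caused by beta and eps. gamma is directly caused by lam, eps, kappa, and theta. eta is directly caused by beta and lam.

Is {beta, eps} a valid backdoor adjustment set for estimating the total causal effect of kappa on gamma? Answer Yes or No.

Yes

Backdoor paths from kappa to gamma (paths whose first edge points into kappa):
  P1: kappa <- beta -> theta <- eps -> gamma
  P2: kappa <- beta -> theta -> gamma
  P3: kappa <- beta -> lam -> gamma
  P4: kappa <- beta -> eta <- lam -> gamma
Condition 1 (no descendant of kappa in the set): holds — descendants of kappa are {gamma}; none are in {beta, eps}.
Condition 2 (every backdoor path blocked by {beta, eps}):
  P1: blocked at fork node beta ∈ conditioning set.
  P2: blocked at fork node beta ∈ conditioning set.
  P3: blocked at fork node beta ∈ conditioning set.
  P4: blocked at fork node beta ∈ conditioning set.
{beta, eps} satisfies the backdoor criterion.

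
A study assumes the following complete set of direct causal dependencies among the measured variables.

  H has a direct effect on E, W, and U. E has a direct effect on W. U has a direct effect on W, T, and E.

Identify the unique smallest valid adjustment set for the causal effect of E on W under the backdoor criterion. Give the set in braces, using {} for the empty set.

{H, U}

Variables eligible for adjustment (non-descendants of E, excluding E and W): {H, T, U}.
Backdoor paths from E to W:
  P1: E <- H -> U -> W
  P2: E <- H -> W
  P3: E <- U <- H -> W
  P4: E <- U -> W
The empty set is not sufficient: P1 (E <- H -> U -> W) has no collider blocking it and no conditioned non-collider, so it is open.
Try {H, U}:
  P1: blocked at fork node H ∈ conditioning set.
  P2: blocked at fork node H ∈ conditioning set.
  P3: blocked at chain node U ∈ conditioning set.
  P4: blocked at fork node U ∈ conditioning set.
{H, U} contains no descendant of E and blocks every backdoor path.
Every element of {H, U} is needed (dropping H leaves P2 open; dropping U leaves P4 open), so no proper subset is valid.
Among all size-2 subsets of the eligible variables, only {H, U} blocks every backdoor path, so it is the unique smallest valid adjustment set.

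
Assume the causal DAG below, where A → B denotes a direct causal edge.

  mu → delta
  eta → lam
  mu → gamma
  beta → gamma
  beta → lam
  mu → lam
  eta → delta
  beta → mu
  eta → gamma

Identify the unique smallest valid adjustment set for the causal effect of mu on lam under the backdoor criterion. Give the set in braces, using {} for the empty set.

Variables eligible for adjustment (non-descendants of mu, excluding mu and lam): {beta, eta}.
Backdoor paths from mu to lam:
  P1: mu <- beta -> gamma <- eta -> lam
  P2: mu <- beta -> lam
The empty set is not sufficient: P2 (mu <- beta -> lam) has no collider blocking it and no conditioned non-collider, so it is open.
Try {beta}:
  P1: blocked at fork node beta ∈ conditioning set.
  P2: blocked at fork node beta ∈ conditioning set.
{beta} contains no descendant of mu and blocks every backdoor path.
No other singleton works — e.g. {eta} leaves P2 open — so {beta} is the unique smallest valid adjustment set.

{beta}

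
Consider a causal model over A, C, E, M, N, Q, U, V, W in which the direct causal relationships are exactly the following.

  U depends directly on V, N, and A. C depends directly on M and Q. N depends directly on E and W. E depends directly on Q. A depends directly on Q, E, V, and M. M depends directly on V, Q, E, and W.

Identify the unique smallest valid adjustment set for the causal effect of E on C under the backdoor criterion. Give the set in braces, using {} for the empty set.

{Q}

Variables eligible for adjustment (non-descendants of E, excluding E and C): {Q, V, W}.
Backdoor paths from E to C:
  P1: E <- Q -> M -> C
  P2: E <- Q -> A <- V -> M -> C
  P3: E <- Q -> A <- V -> U <- N <- W -> M -> C
  P4: E <- Q -> A <- M -> C
  P5: E <- Q -> A -> U <- V -> M -> C
  P6: E <- Q -> A -> U <- N <- W -> M -> C
  P7: E <- Q -> C
The empty set is not sufficient: P1 (E <- Q -> M -> C) has no collider blocking it and no conditioned non-collider, so it is open.
Try {Q}:
  P1: blocked at fork node Q ∈ conditioning set.
  P2: blocked at fork node Q ∈ conditioning set.
  P3: blocked at fork node Q ∈ conditioning set.
  P4: blocked at fork node Q ∈ conditioning set.
  P5: blocked at fork node Q ∈ conditioning set.
  P6: blocked at fork node Q ∈ conditioning set.
  P7: blocked at fork node Q ∈ conditioning set.
{Q} contains no descendant of E and blocks every backdoor path.
No other singleton works — e.g. {W} leaves P1 open — so {Q} is the unique smallest valid adjustment set.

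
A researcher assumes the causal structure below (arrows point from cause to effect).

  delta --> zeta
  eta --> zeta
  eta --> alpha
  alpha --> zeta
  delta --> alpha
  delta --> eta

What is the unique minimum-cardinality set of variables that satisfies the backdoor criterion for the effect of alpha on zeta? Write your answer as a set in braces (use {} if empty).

Variables eligible for adjustment (non-descendants of alpha, excluding alpha and zeta): {delta, eta}.
Backdoor paths from alpha to zeta:
  P1: alpha <- delta -> eta -> zeta
  P2: alpha <- delta -> zeta
  P3: alpha <- eta <- delta -> zeta
  P4: alpha <- eta -> zeta
The empty set is not sufficient: P1 (alpha <- delta -> eta -> zeta) has no collider blocking it and no conditioned non-collider, so it is open.
Try {delta, eta}:
  P1: blocked at fork node delta ∈ conditioning set.
  P2: blocked at fork node delta ∈ conditioning set.
  P3: blocked at chain node eta ∈ conditioning set.
  P4: blocked at fork node eta ∈ conditioning set.
{delta, eta} contains no descendant of alpha and blocks every backdoor path.
Every element of {delta, eta} is needed (dropping delta leaves P2 open; dropping eta leaves P4 open), so no proper subset is valid.
Among all size-2 subsets of the eligible variables, only {delta, eta} blocks every backdoor path, so it is the unique smallest valid adjustment set.

{delta, eta}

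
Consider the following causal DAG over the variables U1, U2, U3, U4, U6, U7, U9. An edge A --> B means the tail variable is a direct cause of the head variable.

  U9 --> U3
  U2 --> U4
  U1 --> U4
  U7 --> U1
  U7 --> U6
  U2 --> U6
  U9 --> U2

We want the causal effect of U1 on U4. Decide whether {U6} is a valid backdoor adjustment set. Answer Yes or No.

Backdoor paths from U1 to U4 (paths whose first edge points into U1):
  P1: U1 <- U7 -> U6 <- U2 -> U4
Condition 1 (no descendant of U1 in the set): holds — descendants of U1 are {U4}; none are in {U6}.
Condition 2 (every backdoor path blocked by {U6}):
  P1: open — collider(s) U6 are conditioned on (or have a conditioned descendant) and no non-collider on the path is in the set.
{U6} does not satisfy the backdoor criterion.

No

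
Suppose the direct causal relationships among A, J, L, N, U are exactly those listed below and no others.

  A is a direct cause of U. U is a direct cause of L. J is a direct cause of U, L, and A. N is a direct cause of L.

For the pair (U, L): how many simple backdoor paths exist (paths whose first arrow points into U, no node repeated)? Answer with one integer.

2

A backdoor path from U to L is any simple undirected path whose first edge points into U (i.e. leaves U via a parent).
Parents of U: {A, J}.
Enumerating:
  P1: U <- J -> L
  P2: U <- A <- J -> L
That exhausts the simple backdoor paths. Count: 2.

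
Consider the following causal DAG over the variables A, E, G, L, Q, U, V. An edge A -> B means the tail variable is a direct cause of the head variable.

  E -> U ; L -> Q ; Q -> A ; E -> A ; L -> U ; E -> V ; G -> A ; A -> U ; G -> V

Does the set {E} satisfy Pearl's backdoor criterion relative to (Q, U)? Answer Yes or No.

No

Backdoor paths from Q to U (paths whose first edge points into Q):
  P1: Q <- L -> U
Condition 1 (no descendant of Q in the set): holds — descendants of Q are {A, U}; none are in {E}.
Condition 2 (every backdoor path blocked by {E}):
  P1: open — no interior node is in the conditioning set.
{E} does not satisfy the backdoor criterion.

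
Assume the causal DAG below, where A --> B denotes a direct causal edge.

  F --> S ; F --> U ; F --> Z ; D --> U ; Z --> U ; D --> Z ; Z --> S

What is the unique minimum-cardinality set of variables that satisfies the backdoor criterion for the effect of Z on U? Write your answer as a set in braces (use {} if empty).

Variables eligible for adjustment (non-descendants of Z, excluding Z and U): {D, F}.
Backdoor paths from Z to U:
  P1: Z <- F -> U
  P2: Z <- D -> U
The empty set is not sufficient: P1 (Z <- F -> U) has no collider blocking it and no conditioned non-collider, so it is open.
Try {D, F}:
  P1: blocked at fork node F ∈ conditioning set.
  P2: blocked at fork node D ∈ conditioning set.
{D, F} contains no descendant of Z and blocks every backdoor path.
Every element of {D, F} is needed (dropping D leaves P2 open; dropping F leaves P1 open), so no proper subset is valid.
Among all size-2 subsets of the eligible variables, only {D, F} blocks every backdoor path, so it is the unique smallest valid adjustment set.

{D, F}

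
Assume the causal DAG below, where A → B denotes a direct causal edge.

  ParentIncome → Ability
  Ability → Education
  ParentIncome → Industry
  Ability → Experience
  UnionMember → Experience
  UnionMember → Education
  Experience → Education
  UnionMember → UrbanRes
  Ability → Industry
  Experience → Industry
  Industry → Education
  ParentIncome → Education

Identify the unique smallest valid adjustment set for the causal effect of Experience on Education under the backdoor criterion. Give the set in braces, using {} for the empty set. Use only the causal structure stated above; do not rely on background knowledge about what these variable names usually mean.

{Ability, UnionMember}

Variables eligible for adjustment (non-descendants of Experience, excluding Experience and Education): {Ability, ParentIncome, UnionMember, UrbanRes}.
Backdoor paths from Experience to Education:
  P1: Experience <- UnionMember -> Education
  P2: Experience <- Ability <- ParentIncome -> Industry -> Education
  P3: Experience <- Ability <- ParentIncome -> Education
  P4: Experience <- Ability -> Industry <- ParentIncome -> Education
  P5: Experience <- Ability -> Industry -> Education
  P6: Experience <- Ability -> Education
The empty set is not sufficient: P1 (Experience <- UnionMember -> Education) has no collider blocking it and no conditioned non-collider, so it is open.
Try {Ability, UnionMember}:
  P1: blocked at fork node UnionMember ∈ conditioning set.
  P2: blocked at chain node Ability ∈ conditioning set.
  P3: blocked at chain node Ability ∈ conditioning set.
  P4: blocked at fork node Ability ∈ conditioning set.
  P5: blocked at fork node Ability ∈ conditioning set.
  P6: blocked at fork node Ability ∈ conditioning set.
{Ability, UnionMember} contains no descendant of Experience and blocks every backdoor path.
Every element of {Ability, UnionMember} is needed (dropping Ability leaves P2 open; dropping UnionMember leaves P1 open), so no proper subset is valid.
Among all size-2 subsets of the eligible variables, only {Ability, UnionMember} blocks every backdoor path, so it is the unique smallest valid adjustment set.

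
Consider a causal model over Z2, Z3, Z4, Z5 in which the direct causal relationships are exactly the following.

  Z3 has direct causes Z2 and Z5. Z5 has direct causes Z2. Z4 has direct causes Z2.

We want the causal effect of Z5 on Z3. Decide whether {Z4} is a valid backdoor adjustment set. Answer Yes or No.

Backdoor paths from Z5 to Z3 (paths whose first edge points into Z5):
  P1: Z5 <- Z2 -> Z3
Condition 1 (no descendant of Z5 in the set): holds — descendants of Z5 are {Z3}; none are in {Z4}.
Condition 2 (every backdoor path blocked by {Z4}):
  P1: open — no interior node is in the conditioning set.
{Z4} does not satisfy the backdoor criterion.

No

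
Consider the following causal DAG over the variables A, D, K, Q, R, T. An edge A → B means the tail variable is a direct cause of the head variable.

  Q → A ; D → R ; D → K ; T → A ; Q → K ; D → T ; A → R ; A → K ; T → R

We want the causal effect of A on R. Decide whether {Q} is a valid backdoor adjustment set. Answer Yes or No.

No

Backdoor paths from A to R (paths whose first edge points into A):
  P1: A <- T <- D -> R
  P2: A <- T -> R
  P3: A <- Q -> K <- D -> T -> R
  P4: A <- Q -> K <- D -> R
Condition 1 (no descendant of A in the set): holds — descendants of A are {K, R}; none are in {Q}.
Condition 2 (every backdoor path blocked by {Q}):
  P1: open — no interior node is in the conditioning set.
  P2: open — no interior node is in the conditioning set.
  P3: blocked at fork node Q ∈ conditioning set.
  P4: blocked at fork node Q ∈ conditioning set.
{Q} does not satisfy the backdoor criterion.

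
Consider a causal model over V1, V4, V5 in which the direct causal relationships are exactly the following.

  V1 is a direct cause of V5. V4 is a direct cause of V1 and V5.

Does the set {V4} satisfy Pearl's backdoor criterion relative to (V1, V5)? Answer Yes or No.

Yes

Backdoor paths from V1 to V5 (paths whose first edge points into V1):
  P1: V1 <- V4 -> V5
Condition 1 (no descendant of V1 in the set): holds — descendants of V1 are {V5}; none are in {V4}.
Condition 2 (every backdoor path blocked by {V4}):
  P1: blocked at fork node V4 ∈ conditioning set.
{V4} satisfies the backdoor criterion.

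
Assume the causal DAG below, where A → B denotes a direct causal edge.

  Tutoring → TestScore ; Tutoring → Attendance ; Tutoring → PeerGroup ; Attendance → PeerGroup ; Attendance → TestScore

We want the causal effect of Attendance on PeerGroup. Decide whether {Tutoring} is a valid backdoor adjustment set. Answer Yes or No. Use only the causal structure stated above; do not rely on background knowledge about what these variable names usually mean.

Backdoor paths from Attendance to PeerGroup (paths whose first edge points into Attendance):
  P1: Attendance <- Tutoring -> PeerGroup
Condition 1 (no descendant of Attendance in the set): holds — descendants of Attendance are {PeerGroup, TestScore}; none are in {Tutoring}.
Condition 2 (every backdoor path blocked by {Tutoring}):
  P1: blocked at fork node Tutoring ∈ conditioning set.
{Tutoring} satisfies the backdoor criterion.

Yes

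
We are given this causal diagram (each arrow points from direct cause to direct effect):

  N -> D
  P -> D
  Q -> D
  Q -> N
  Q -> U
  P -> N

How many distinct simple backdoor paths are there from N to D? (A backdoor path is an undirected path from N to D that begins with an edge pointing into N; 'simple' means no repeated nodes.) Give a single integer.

A backdoor path from N to D is any simple undirected path whose first edge points into N (i.e. leaves N via a parent).
Parents of N: {P, Q}.
Enumerating:
  P1: N <- P -> D
  P2: N <- Q -> D
That exhausts the simple backdoor paths. Count: 2.

2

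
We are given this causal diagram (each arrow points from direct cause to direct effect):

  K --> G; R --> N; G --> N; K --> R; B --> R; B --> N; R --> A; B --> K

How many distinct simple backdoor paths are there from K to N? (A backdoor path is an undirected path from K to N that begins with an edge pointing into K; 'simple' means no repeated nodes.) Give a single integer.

2

A backdoor path from K to N is any simple undirected path whose first edge points into K (i.e. leaves K via a parent).
Parents of K: {B}.
Enumerating:
  P1: K <- B -> R -> N
  P2: K <- B -> N
That exhausts the simple backdoor paths. Count: 2.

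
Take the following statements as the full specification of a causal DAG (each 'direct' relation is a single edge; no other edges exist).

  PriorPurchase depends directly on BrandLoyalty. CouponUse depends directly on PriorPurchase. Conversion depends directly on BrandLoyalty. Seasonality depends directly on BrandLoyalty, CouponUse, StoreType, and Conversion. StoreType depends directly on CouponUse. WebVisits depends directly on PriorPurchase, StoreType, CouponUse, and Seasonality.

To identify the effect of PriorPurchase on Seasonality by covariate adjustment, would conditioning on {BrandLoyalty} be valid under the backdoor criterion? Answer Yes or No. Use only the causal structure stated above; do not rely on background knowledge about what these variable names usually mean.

Backdoor paths from PriorPurchase to Seasonality (paths whose first edge points into PriorPurchase):
  P1: PriorPurchase <- BrandLoyalty -> Conversion -> Seasonality
  P2: PriorPurchase <- BrandLoyalty -> Seasonality
Condition 1 (no descendant of PriorPurchase in the set): holds — descendants of PriorPurchase are {CouponUse, Seasonality, StoreType, WebVisits}; none are in {BrandLoyalty}.
Condition 2 (every backdoor path blocked by {BrandLoyalty}):
  P1: blocked at fork node BrandLoyalty ∈ conditioning set.
  P2: blocked at fork node BrandLoyalty ∈ conditioning set.
{BrandLoyalty} satisfies the backdoor criterion.

Yes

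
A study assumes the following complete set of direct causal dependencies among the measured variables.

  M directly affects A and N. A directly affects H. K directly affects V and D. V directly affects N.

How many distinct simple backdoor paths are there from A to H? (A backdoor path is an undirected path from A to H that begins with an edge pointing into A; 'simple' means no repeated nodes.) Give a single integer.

A backdoor path from A to H is any simple undirected path whose first edge points into A (i.e. leaves A via a parent).
Parents of A: {M}.
No simple path from any parent of A reaches H without revisiting A, so there are no backdoor paths.

0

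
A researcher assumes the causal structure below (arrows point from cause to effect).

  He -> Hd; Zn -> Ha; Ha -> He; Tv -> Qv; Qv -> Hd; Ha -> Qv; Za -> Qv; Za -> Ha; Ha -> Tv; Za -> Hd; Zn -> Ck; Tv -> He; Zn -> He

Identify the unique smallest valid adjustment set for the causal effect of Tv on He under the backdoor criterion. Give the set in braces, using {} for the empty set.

Variables eligible for adjustment (non-descendants of Tv, excluding Tv and He): {Ck, Ha, Za, Zn}.
Backdoor paths from Tv to He:
  P1: Tv <- Ha <- Za -> Qv -> Hd <- He
  P2: Tv <- Ha <- Za -> Hd <- He
  P3: Tv <- Ha <- Zn -> He
  P4: Tv <- Ha -> Qv <- Za -> Hd <- He
  P5: Tv <- Ha -> Qv -> Hd <- He
  P6: Tv <- Ha -> He
The empty set is not sufficient: P3 (Tv <- Ha <- Zn -> He) has no collider blocking it and no conditioned non-collider, so it is open.
Try {Ha}:
  P1: blocked at chain node Ha ∈ conditioning set.
  P2: blocked at chain node Ha ∈ conditioning set.
  P3: blocked at chain node Ha ∈ conditioning set.
  P4: blocked at fork node Ha ∈ conditioning set.
  P5: blocked at fork node Ha ∈ conditioning set.
  P6: blocked at fork node Ha ∈ conditioning set.
{Ha} contains no descendant of Tv and blocks every backdoor path.
No other singleton works — e.g. {Za} leaves P3 open — so {Ha} is the unique smallest valid adjustment set.

{Ha}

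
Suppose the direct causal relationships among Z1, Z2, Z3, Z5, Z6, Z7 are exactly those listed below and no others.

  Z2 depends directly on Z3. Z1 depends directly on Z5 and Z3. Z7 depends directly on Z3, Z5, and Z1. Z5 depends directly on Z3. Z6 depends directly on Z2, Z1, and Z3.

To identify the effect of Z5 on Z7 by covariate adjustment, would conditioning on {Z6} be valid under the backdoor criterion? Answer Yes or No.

Backdoor paths from Z5 to Z7 (paths whose first edge points into Z5):
  P1: Z5 <- Z3 -> Z2 -> Z6 <- Z1 -> Z7
  P2: Z5 <- Z3 -> Z1 -> Z7
  P3: Z5 <- Z3 -> Z6 <- Z1 -> Z7
  P4: Z5 <- Z3 -> Z7
Condition 1 (no descendant of Z5 in the set): FAILS — Z6 is a descendant of Z5.
Condition 2 (every backdoor path blocked by {Z6}):
  P1: open — collider(s) Z6 are conditioned on (or have a conditioned descendant) and no non-collider on the path is in the set.
  P2: open — no interior node is in the conditioning set.
  P3: open — collider(s) Z6 are conditioned on (or have a conditioned descendant) and no non-collider on the path is in the set.
  P4: open — no interior node is in the conditioning set.
{Z6} does not satisfy the backdoor criterion.

No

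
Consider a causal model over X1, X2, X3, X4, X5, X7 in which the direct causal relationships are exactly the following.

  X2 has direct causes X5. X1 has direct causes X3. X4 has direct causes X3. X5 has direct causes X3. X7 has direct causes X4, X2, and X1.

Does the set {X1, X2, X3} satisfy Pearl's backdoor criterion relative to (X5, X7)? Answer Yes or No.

No

Backdoor paths from X5 to X7 (paths whose first edge points into X5):
  P1: X5 <- X3 -> X1 -> X7
  P2: X5 <- X3 -> X4 -> X7
Condition 1 (no descendant of X5 in the set): FAILS — X2 is a descendant of X5.
Condition 2 (every backdoor path blocked by {X1, X2, X3}):
  P1: blocked at fork node X3 ∈ conditioning set.
  P2: blocked at fork node X3 ∈ conditioning set.
{X1, X2, X3} does not satisfy the backdoor criterion.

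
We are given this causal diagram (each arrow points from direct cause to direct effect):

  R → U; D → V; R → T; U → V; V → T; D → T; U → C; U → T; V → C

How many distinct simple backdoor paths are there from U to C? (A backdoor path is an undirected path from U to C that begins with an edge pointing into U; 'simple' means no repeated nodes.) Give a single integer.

A backdoor path from U to C is any simple undirected path whose first edge points into U (i.e. leaves U via a parent).
Parents of U: {R}.
Enumerating:
  P1: U <- R -> T <- D -> V -> C
  P2: U <- R -> T <- V -> C
That exhausts the simple backdoor paths. Count: 2.

2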